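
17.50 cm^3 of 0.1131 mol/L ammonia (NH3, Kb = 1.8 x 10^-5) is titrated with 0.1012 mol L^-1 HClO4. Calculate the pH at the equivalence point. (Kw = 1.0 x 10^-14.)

5.26

n(NH3) = 0.1131 x 0.01750 = 0.001979 mol; V(HClO4) at equivalence = 0.001979/0.1012 = 0.01956 L.
At equivalence the base is fully converted to NH4+; total volume = 0.03706 L, so [NH4+] = 0.001979/0.03706 = 0.05341 M.
Ka(NH4+) = Kw/Kb = 1.0e-14 / 1.8 x 10^-5 = 5.56e-10.
[H^+] = sqrt(Ka x [NH4+]) = sqrt(5.56e-10 x 0.05341) = 5.45e-6 M.
pH = -log(5.45e-6) = 5.26.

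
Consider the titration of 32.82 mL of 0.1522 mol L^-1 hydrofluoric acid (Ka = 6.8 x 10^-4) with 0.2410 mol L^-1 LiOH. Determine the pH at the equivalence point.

n(HF) = 0.1522 x 0.03282 = 0.004995 mol; V(LiOH) at equivalence = 0.004995/0.2410 = 0.02073 L.
At equivalence all the acid is converted to F-; total volume = 0.03282 + 0.02073 = 0.05355 L, so [F-] = 0.004995/0.05355 = 0.09329 M.
Kb = Kw/Ka = 1.0e-14 / 6.8 x 10^-4 = 1.47e-11.
[OH^-] = sqrt(Kb x [F-]) = sqrt(1.47e-11 x 0.09329) = 1.17e-6 M.
pOH = 5.93, so pH = 14.00 - 5.93 = 8.07.

8.07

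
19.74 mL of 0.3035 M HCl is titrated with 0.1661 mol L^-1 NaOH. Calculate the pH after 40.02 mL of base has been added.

n(acid) = 0.3035 x 0.01974 = 0.005991 mol; n(NaOH) added = 0.1661 x 0.04002 = 0.006647 mol.
Base is in excess by 0.006647 - 0.005991 = 0.0006562 mol in a total volume of 0.05976 L.
[OH^-] = 0.0006562/0.05976 = 0.01098 M, so pOH = 1.96 and pH = 14.00 - 1.96 = 12.04.

12.04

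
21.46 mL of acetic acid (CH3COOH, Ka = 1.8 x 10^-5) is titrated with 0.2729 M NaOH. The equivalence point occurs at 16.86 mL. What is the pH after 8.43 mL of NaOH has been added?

8.43 mL is exactly half the equivalence volume (16.86/2), i.e. the half-equivalence point.
There, n(HA) = n(A^-), so pH = pKa = -log(1.8 x 10^-5) = 4.74.

4.74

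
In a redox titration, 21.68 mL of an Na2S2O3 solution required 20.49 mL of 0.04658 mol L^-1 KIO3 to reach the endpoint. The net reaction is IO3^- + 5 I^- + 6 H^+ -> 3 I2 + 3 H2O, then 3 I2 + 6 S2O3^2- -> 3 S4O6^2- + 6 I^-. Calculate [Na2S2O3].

0.264 M

n(KIO3) = 0.04658 x 0.02049 = 0.0009544 mol.
From the balanced equation, 1 mol KIO3 reacts with 6 mol Na2S2O3, so n(Na2S2O3) = 0.0009544 x 6/1 = 0.005727 mol.
[Na2S2O3] = 0.005727 / 0.02168 L = 0.264 M.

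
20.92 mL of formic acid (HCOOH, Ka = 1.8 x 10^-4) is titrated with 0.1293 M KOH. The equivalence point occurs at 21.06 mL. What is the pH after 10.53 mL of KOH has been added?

10.53 mL is exactly half the equivalence volume (21.06/2), i.e. the half-equivalence point.
There, n(HA) = n(A^-), so pH = pKa = -log(1.8 x 10^-4) = 3.74.

3.74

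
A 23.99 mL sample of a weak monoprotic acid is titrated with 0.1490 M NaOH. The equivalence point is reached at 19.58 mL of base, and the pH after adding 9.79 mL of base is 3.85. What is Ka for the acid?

1.4 x 10^-4

9.79 mL is half of the equivalence volume, so this is the half-equivalence point where [HA] = [A^-].
At half-equivalence pH = pKa, so pKa = 3.85.
Ka = 10^(-3.85) = 1.4 x 10^-4.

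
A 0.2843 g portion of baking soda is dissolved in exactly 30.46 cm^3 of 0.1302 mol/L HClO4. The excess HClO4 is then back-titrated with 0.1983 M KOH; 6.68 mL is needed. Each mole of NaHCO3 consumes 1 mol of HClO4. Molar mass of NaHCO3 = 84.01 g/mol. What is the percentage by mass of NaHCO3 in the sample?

Total n(HClO4) added = 0.1302 x 0.03046 = 0.003966 mol.
n(KOH) used = 0.1983 x 0.006680 = 0.001325 mol, which equals the excess n(HClO4).
So n(HClO4) consumed by the sample = 0.003966 - 0.001325 = 0.002641 mol.
n(NaHCO3) = 0.002641 / 1 = 0.002641 mol.
mass NaHCO3 = 0.002641 x 84.01 = 0.2219 g, so %NaHCO3 = 0.2219/0.2843 x 100 = 78.0%.

78.0%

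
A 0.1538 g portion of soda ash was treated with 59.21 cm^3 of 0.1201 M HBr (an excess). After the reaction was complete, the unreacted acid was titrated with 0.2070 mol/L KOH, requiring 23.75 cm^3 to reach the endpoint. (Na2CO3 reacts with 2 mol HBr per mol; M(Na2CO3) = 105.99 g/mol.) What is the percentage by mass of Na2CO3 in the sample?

Total n(HBr) added = 0.1201 x 0.05921 = 0.007111 mol.
n(KOH) used = 0.2070 x 0.02375 = 0.004916 mol, which equals the excess n(HBr).
So n(HBr) consumed by the sample = 0.007111 - 0.004916 = 0.002195 mol.
n(Na2CO3) = 0.002195 / 2 = 0.001097 mol.
mass Na2CO3 = 0.001097 x 105.99 = 0.1163 g, so %Na2CO3 = 0.1163/0.1538 x 100 = 75.6%.

75.6%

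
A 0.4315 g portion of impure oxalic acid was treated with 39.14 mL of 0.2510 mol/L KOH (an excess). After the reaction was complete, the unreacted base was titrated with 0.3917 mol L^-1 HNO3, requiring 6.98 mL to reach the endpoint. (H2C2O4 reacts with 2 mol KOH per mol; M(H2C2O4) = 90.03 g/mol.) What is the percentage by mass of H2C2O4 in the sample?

Total n(KOH) added = 0.2510 x 0.03914 = 0.009824 mol.
n(HNO3) used = 0.3917 x 0.006980 = 0.002734 mol, which equals the excess n(KOH).
So n(KOH) consumed by the sample = 0.009824 - 0.002734 = 0.007090 mol.
n(H2C2O4) = 0.007090 / 2 = 0.003545 mol.
mass H2C2O4 = 0.003545 x 90.03 = 0.3192 g, so %H2C2O4 = 0.3192/0.4315 x 100 = 74.0%.

74.0%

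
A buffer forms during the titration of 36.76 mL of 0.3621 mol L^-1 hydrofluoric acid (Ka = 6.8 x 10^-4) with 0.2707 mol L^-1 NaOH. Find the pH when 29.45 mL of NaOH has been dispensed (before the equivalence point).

Initial n(HF) = 0.3621 x 0.03676 = 0.01331 mol.
n(NaOH) added = 0.2707 x 0.02945 = 0.007972 mol, converting that many moles of HF to F-.
Remaining n(HF) = 0.005339 mol; n(F-) = 0.007972 mol.
By Henderson-Hasselbalch, pH = pKa + log([A^-]/[HA]) = 3.17 + log(0.007972/0.005339) = 3.17 + (+0.17) = 3.34.

3.34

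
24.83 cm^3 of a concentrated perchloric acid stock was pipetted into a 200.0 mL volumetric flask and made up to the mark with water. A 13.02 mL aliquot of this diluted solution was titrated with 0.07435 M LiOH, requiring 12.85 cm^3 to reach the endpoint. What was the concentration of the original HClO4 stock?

0.591 M

n(LiOH) = 0.07435 x 0.01285 = 0.0009554 mol.
n(HClO4) in the aliquot = 0.0009554 mol.
[diluted HClO4] = 0.0009554 / 0.01302 = 0.07338 M.
Dilution factor = 200.0/24.83 = 8.055, so [stock] = 0.07338 x 8.055 = 0.591 M.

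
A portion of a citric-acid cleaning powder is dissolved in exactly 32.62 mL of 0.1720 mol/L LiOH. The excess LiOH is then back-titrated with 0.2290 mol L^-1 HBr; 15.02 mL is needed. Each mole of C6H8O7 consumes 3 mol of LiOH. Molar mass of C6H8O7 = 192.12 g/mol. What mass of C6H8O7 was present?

0.139 g

Total n(LiOH) added = 0.1720 x 0.03262 = 0.005611 mol.
n(HBr) used = 0.2290 x 0.01502 = 0.003440 mol, which equals the excess n(LiOH).
So n(LiOH) consumed by the sample = 0.005611 - 0.003440 = 0.002171 mol.
n(C6H8O7) = 0.002171 / 3 = 0.0007237 mol.
mass = 0.0007237 mol x 192.12 g/mol = 0.139 g.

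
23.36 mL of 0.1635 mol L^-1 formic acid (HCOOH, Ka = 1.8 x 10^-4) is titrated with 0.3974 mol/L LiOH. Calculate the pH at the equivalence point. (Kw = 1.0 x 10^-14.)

8.40

n(HCOOH) = 0.1635 x 0.02336 = 0.003819 mol; V(LiOH) at equivalence = 0.003819/0.3974 = 0.009611 L.
At equivalence all the acid is converted to HCOO-; total volume = 0.02336 + 0.009611 = 0.03297 L, so [HCOO-] = 0.003819/0.03297 = 0.1158 M.
Kb = Kw/Ka = 1.0e-14 / 1.8 x 10^-4 = 5.56e-11.
[OH^-] = sqrt(Kb x [HCOO-]) = sqrt(5.56e-11 x 0.1158) = 2.54e-6 M.
pOH = 5.60, so pH = 14.00 - 5.60 = 8.40.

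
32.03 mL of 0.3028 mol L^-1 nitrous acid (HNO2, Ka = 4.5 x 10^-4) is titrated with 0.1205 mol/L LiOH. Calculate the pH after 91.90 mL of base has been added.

12.05

n(acid) = 0.3028 x 0.03203 = 0.009699 mol; n(LiOH) added = 0.1205 x 0.09190 = 0.01107 mol.
Base is in excess by 0.01107 - 0.009699 = 0.001375 mol in a total volume of 0.1239 L.
[OH^-] = 0.001375/0.1239 = 0.01110 M, so pOH = 1.95 and pH = 14.00 - 1.95 = 12.05.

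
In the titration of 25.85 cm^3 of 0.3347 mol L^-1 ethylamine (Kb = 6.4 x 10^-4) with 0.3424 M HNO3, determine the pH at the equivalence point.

n(C2H5NH2) = 0.3347 x 0.02585 = 0.008652 mol; V(HNO3) at equivalence = 0.008652/0.3424 = 0.02527 L.
At equivalence the base is fully converted to C2H5NH3+; total volume = 0.05112 L, so [C2H5NH3+] = 0.008652/0.05112 = 0.1693 M.
Ka(C2H5NH3+) = Kw/Kb = 1.0e-14 / 6.4 x 10^-4 = 1.56e-11.
[H^+] = sqrt(Ka x [C2H5NH3+]) = sqrt(1.56e-11 x 0.1693) = 1.63e-6 M.
pH = -log(1.63e-6) = 5.79.

5.79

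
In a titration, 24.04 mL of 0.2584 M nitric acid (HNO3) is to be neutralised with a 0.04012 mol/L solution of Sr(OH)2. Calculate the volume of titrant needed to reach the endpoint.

n(HNO3) = 0.2584 mol/L x 0.02404 L = 0.006212 mol.
The neutralisation is 2 HNO3 : 1 Sr(OH)2, so n(Sr(OH)2) = 0.006212 x 1/2 = 0.003106 mol.
V(Sr(OH)2) = 0.003106 / 0.04012 = 0.07742 L = 77.4 mL.

77.4 mL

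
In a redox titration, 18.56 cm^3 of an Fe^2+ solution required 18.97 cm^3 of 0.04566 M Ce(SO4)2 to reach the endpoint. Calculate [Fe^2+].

n(Ce(SO4)2) = 0.04566 x 0.01897 = 0.0008662 mol.
From the balanced equation, 1 mol Ce(SO4)2 reacts with 1 mol Fe^2+, so n(Fe^2+) = 0.0008662 x 1/1 = 0.0008662 mol.
[Fe^2+] = 0.0008662 / 0.01856 L = 0.0467 M.

0.0467 M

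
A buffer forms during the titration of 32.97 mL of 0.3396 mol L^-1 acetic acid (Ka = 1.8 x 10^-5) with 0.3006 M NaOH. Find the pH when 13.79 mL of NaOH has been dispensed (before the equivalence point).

4.51

Initial n(CH3COOH) = 0.3396 x 0.03297 = 0.01120 mol.
n(NaOH) added = 0.3006 x 0.01379 = 0.004145 mol, converting that many moles of CH3COOH to CH3COO-.
Remaining n(CH3COOH) = 0.007051 mol; n(CH3COO-) = 0.004145 mol.
By Henderson-Hasselbalch, pH = pKa + log([A^-]/[HA]) = 4.74 + log(0.004145/0.007051) = 4.74 + (-0.23) = 4.51.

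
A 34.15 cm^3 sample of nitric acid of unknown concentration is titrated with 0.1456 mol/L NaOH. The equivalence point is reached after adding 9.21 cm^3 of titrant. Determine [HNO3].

0.0393 M

n(NaOH) delivered = 0.1456 x 0.009210 = 0.001341 mol.
For a 1:1 reaction, n(HNO3) = 0.001341 mol.
[HNO3] = 0.001341 mol / 0.03415 L = 0.0393 M.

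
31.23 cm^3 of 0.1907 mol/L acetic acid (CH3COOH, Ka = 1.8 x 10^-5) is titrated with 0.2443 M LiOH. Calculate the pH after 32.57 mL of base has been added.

12.50

n(acid) = 0.1907 x 0.03123 = 0.005956 mol; n(LiOH) added = 0.2443 x 0.03257 = 0.007957 mol.
Base is in excess by 0.007957 - 0.005956 = 0.002001 mol in a total volume of 0.06380 L.
[OH^-] = 0.002001/0.06380 = 0.03137 M, so pOH = 1.50 and pH = 14.00 - 1.50 = 12.50.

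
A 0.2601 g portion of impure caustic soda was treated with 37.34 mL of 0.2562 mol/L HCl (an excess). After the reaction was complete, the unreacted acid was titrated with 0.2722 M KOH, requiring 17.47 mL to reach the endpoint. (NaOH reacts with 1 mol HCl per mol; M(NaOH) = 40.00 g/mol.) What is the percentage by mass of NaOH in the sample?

74.0%

Total n(HCl) added = 0.2562 x 0.03734 = 0.009567 mol.
n(KOH) used = 0.2722 x 0.01747 = 0.004755 mol, which equals the excess n(HCl).
So n(HCl) consumed by the sample = 0.009567 - 0.004755 = 0.004811 mol.
n(NaOH) = 0.004811 / 1 = 0.004811 mol.
mass NaOH = 0.004811 x 40.00 = 0.1924 g, so %NaOH = 0.1924/0.2601 x 100 = 74.0%.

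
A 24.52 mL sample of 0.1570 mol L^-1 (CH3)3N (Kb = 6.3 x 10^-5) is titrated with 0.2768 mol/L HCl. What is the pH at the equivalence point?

5.40

n((CH3)3N) = 0.1570 x 0.02452 = 0.003850 mol; V(HCl) at equivalence = 0.003850/0.2768 = 0.01391 L.
At equivalence the base is fully converted to (CH3)3NH+; total volume = 0.03843 L, so [(CH3)3NH+] = 0.003850/0.03843 = 0.1002 M.
Ka((CH3)3NH+) = Kw/Kb = 1.0e-14 / 6.3 x 10^-5 = 1.59e-10.
[H^+] = sqrt(Ka x [(CH3)3NH+]) = sqrt(1.59e-10 x 0.1002) = 3.99e-6 M.
pH = -log(3.99e-6) = 5.40.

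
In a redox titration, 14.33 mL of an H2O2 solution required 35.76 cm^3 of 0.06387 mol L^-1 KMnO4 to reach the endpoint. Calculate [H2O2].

0.398 M

n(KMnO4) = 0.06387 x 0.03576 = 0.002284 mol.
From the balanced equation, 2 mol KMnO4 reacts with 5 mol H2O2, so n(H2O2) = 0.002284 x 5/2 = 0.005710 mol.
[H2O2] = 0.005710 / 0.01433 L = 0.398 M.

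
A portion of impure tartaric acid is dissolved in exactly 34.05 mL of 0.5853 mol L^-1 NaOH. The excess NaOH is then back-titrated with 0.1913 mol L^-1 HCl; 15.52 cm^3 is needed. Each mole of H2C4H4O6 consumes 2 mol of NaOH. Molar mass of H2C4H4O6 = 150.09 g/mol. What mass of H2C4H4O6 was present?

1.27 g

Total n(NaOH) added = 0.5853 x 0.03405 = 0.01993 mol.
n(HCl) used = 0.1913 x 0.01552 = 0.002969 mol, which equals the excess n(NaOH).
So n(NaOH) consumed by the sample = 0.01993 - 0.002969 = 0.01696 mol.
n(H2C4H4O6) = 0.01696 / 2 = 0.008480 mol.
mass = 0.008480 mol x 150.09 g/mol = 1.27 g.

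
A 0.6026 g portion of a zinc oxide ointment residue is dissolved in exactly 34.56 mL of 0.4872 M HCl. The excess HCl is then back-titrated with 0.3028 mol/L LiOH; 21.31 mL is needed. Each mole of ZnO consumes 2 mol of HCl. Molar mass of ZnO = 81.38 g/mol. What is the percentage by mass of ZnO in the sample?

Total n(HCl) added = 0.4872 x 0.03456 = 0.01684 mol.
n(LiOH) used = 0.3028 x 0.02131 = 0.006453 mol, which equals the excess n(HCl).
So n(HCl) consumed by the sample = 0.01684 - 0.006453 = 0.01038 mol.
n(ZnO) = 0.01038 / 2 = 0.005192 mol.
mass ZnO = 0.005192 x 81.38 = 0.4226 g, so %ZnO = 0.4226/0.6026 x 100 = 70.1%.

70.1%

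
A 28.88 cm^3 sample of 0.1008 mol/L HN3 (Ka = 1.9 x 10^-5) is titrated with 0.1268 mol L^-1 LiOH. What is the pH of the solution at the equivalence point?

8.74

n(HN3) = 0.1008 x 0.02888 = 0.002911 mol; V(LiOH) at equivalence = 0.002911/0.1268 = 0.02296 L.
At equivalence all the acid is converted to N3-; total volume = 0.02888 + 0.02296 = 0.05184 L, so [N3-] = 0.002911/0.05184 = 0.05616 M.
Kb = Kw/Ka = 1.0e-14 / 1.9 x 10^-5 = 5.26e-10.
[OH^-] = sqrt(Kb x [N3-]) = sqrt(5.26e-10 x 0.05616) = 5.44e-6 M.
pOH = 5.26, so pH = 14.00 - 5.26 = 8.74.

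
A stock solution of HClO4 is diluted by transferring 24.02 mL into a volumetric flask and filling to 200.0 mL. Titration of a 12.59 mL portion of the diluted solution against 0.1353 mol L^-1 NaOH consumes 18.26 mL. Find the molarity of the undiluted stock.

1.63 M

n(NaOH) = 0.1353 x 0.01826 = 0.002471 mol.
n(HClO4) in the aliquot = 0.002471 mol.
[diluted HClO4] = 0.002471 / 0.01259 = 0.1962 M.
Dilution factor = 200.0/24.02 = 8.326, so [stock] = 0.1962 x 8.326 = 1.63 M.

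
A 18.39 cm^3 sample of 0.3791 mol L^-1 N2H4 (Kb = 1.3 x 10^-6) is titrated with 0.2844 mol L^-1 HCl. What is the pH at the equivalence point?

n(N2H4) = 0.3791 x 0.01839 = 0.006972 mol; V(HCl) at equivalence = 0.006972/0.2844 = 0.02451 L.
At equivalence the base is fully converted to N2H5+; total volume = 0.04290 L, so [N2H5+] = 0.006972/0.04290 = 0.1625 M.
Ka(N2H5+) = Kw/Kb = 1.0e-14 / 1.3 x 10^-6 = 7.69e-9.
[H^+] = sqrt(Ka x [N2H5+]) = sqrt(7.69e-9 x 0.1625) = 3.54e-5 M.
pH = -log(3.54e-5) = 4.45.

4.45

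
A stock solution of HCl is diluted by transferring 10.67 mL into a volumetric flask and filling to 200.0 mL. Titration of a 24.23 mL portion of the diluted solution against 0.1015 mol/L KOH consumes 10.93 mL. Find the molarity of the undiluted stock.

0.858 M

n(KOH) = 0.1015 x 0.01093 = 0.001109 mol.
n(HCl) in the aliquot = 0.001109 mol.
[diluted HCl] = 0.001109 / 0.02423 = 0.04579 M.
Dilution factor = 200.0/10.67 = 18.74, so [stock] = 0.04579 x 18.74 = 0.858 M.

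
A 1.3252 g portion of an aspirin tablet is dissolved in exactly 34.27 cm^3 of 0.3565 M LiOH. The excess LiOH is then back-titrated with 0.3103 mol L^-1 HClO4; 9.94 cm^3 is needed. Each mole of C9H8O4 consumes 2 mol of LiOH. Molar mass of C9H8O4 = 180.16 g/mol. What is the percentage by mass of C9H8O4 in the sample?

Total n(LiOH) added = 0.3565 x 0.03427 = 0.01222 mol.
n(HClO4) used = 0.3103 x 0.009940 = 0.003084 mol, which equals the excess n(LiOH).
So n(LiOH) consumed by the sample = 0.01222 - 0.003084 = 0.009133 mol.
n(C9H8O4) = 0.009133 / 2 = 0.004566 mol.
mass C9H8O4 = 0.004566 x 180.16 = 0.8227 g, so %C9H8O4 = 0.8227/1.3252 x 100 = 62.1%.

62.1%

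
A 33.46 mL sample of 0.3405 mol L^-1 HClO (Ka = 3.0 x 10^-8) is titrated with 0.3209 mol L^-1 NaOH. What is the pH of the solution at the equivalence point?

n(HClO) = 0.3405 x 0.03346 = 0.01139 mol; V(NaOH) at equivalence = 0.01139/0.3209 = 0.03550 L.
At equivalence all the acid is converted to ClO-; total volume = 0.03346 + 0.03550 = 0.06896 L, so [ClO-] = 0.01139/0.06896 = 0.1652 M.
Kb = Kw/Ka = 1.0e-14 / 3.0 x 10^-8 = 3.33e-7.
[OH^-] = sqrt(Kb x [ClO-]) = sqrt(3.33e-7 x 0.1652) = 0.000235 M.
pOH = 3.63, so pH = 14.00 - 3.63 = 10.37.

10.37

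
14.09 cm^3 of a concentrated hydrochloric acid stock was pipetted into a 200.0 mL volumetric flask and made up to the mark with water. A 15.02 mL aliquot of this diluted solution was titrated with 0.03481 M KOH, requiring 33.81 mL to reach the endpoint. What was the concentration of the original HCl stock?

n(KOH) = 0.03481 x 0.03381 = 0.001177 mol.
n(HCl) in the aliquot = 0.001177 mol.
[diluted HCl] = 0.001177 / 0.01502 = 0.07836 M.
Dilution factor = 200.0/14.09 = 14.19, so [stock] = 0.07836 x 14.19 = 1.11 M.

1.11 M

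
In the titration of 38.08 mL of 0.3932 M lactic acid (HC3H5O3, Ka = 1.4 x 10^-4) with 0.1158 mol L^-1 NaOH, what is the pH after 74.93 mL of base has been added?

Initial n(HC3H5O3) = 0.3932 x 0.03808 = 0.01497 mol.
n(NaOH) added = 0.1158 x 0.07493 = 0.008677 mol, converting that many moles of HC3H5O3 to C3H5O3-.
Remaining n(HC3H5O3) = 0.006296 mol; n(C3H5O3-) = 0.008677 mol.
By Henderson-Hasselbalch, pH = pKa + log([A^-]/[HA]) = 3.85 + log(0.008677/0.006296) = 3.85 + (+0.14) = 3.99.

3.99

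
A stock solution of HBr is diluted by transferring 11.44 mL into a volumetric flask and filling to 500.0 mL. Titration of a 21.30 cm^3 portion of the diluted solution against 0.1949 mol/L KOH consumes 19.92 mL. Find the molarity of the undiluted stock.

7.97 M

n(KOH) = 0.1949 x 0.01992 = 0.003882 mol.
n(HBr) in the aliquot = 0.003882 mol.
[diluted HBr] = 0.003882 / 0.02130 = 0.1823 M.
Dilution factor = 500.0/11.44 = 43.71, so [stock] = 0.1823 x 43.71 = 7.97 M.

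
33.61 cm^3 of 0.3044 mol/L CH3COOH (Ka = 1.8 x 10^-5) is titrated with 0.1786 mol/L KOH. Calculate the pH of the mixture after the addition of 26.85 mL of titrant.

4.69

Initial n(CH3COOH) = 0.3044 x 0.03361 = 0.01023 mol.
n(KOH) added = 0.1786 x 0.02685 = 0.004795 mol, converting that many moles of CH3COOH to CH3COO-.
Remaining n(CH3COOH) = 0.005435 mol; n(CH3COO-) = 0.004795 mol.
By Henderson-Hasselbalch, pH = pKa + log([A^-]/[HA]) = 4.74 + log(0.004795/0.005435) = 4.74 + (-0.05) = 4.69.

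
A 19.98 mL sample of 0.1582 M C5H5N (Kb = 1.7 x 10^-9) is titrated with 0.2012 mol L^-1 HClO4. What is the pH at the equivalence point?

n(C5H5N) = 0.1582 x 0.01998 = 0.003161 mol; V(HClO4) at equivalence = 0.003161/0.2012 = 0.01571 L.
At equivalence the base is fully converted to C5H5NH+; total volume = 0.03569 L, so [C5H5NH+] = 0.003161/0.03569 = 0.08856 M.
Ka(C5H5NH+) = Kw/Kb = 1.0e-14 / 1.7 x 10^-9 = 5.88e-6.
[H^+] = sqrt(Ka x [C5H5NH+]) = sqrt(5.88e-6 x 0.08856) = 0.000722 M.
pH = -log(0.000722) = 3.14.

3.14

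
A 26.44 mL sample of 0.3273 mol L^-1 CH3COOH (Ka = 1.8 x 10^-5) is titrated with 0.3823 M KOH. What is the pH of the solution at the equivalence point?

9.00

n(CH3COOH) = 0.3273 x 0.02644 = 0.008654 mol; V(KOH) at equivalence = 0.008654/0.3823 = 0.02264 L.
At equivalence all the acid is converted to CH3COO-; total volume = 0.02644 + 0.02264 = 0.04908 L, so [CH3COO-] = 0.008654/0.04908 = 0.1763 M.
Kb = Kw/Ka = 1.0e-14 / 1.8 x 10^-5 = 5.56e-10.
[OH^-] = sqrt(Kb x [CH3COO-]) = sqrt(5.56e-10 x 0.1763) = 9.90e-6 M.
pOH = 5.00, so pH = 14.00 - 5.00 = 9.00.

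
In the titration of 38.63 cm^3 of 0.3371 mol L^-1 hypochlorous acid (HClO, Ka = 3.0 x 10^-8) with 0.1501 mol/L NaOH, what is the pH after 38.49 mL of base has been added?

7.42

Initial n(HClO) = 0.3371 x 0.03863 = 0.01302 mol.
n(NaOH) added = 0.1501 x 0.03849 = 0.005777 mol, converting that many moles of HClO to ClO-.
Remaining n(HClO) = 0.007245 mol; n(ClO-) = 0.005777 mol.
By Henderson-Hasselbalch, pH = pKa + log([A^-]/[HA]) = 7.52 + log(0.005777/0.007245) = 7.52 + (-0.10) = 7.42.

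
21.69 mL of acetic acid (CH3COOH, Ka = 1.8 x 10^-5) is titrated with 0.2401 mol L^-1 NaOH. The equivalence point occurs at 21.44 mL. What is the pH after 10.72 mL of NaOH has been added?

4.74

10.72 mL is exactly half the equivalence volume (21.44/2), i.e. the half-equivalence point.
There, n(HA) = n(A^-), so pH = pKa = -log(1.8 x 10^-5) = 4.74.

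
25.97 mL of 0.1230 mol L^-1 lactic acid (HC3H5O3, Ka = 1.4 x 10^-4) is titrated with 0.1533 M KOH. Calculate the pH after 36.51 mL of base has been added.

n(acid) = 0.1230 x 0.02597 = 0.003194 mol; n(KOH) added = 0.1533 x 0.03651 = 0.005597 mol.
Base is in excess by 0.005597 - 0.003194 = 0.002403 mol in a total volume of 0.06248 L.
[OH^-] = 0.002403/0.06248 = 0.03846 M, so pOH = 1.42 and pH = 14.00 - 1.42 = 12.58.

12.58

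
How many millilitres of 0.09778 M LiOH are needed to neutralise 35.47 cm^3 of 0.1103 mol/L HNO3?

40.0 mL

n(HNO3) = 0.1103 mol/L x 0.03547 L = 0.003912 mol.
At equivalence n(LiOH) = n(HNO3) = 0.003912 mol.
V(LiOH) = 0.003912 / 0.09778 = 0.04001 L = 40.0 mL.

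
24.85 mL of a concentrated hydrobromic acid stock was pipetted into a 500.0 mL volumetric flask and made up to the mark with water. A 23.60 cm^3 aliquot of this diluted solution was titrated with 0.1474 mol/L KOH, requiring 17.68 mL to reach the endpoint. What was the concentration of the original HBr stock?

2.22 M

n(KOH) = 0.1474 x 0.01768 = 0.002606 mol.
n(HBr) in the aliquot = 0.002606 mol.
[diluted HBr] = 0.002606 / 0.02360 = 0.1104 M.
Dilution factor = 500.0/24.85 = 20.12, so [stock] = 0.1104 x 20.12 = 2.22 M.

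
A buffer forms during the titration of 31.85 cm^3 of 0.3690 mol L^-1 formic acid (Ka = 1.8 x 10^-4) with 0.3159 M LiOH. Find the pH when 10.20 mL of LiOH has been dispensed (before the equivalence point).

3.32

Initial n(HCOOH) = 0.3690 x 0.03185 = 0.01175 mol.
n(LiOH) added = 0.3159 x 0.01020 = 0.003222 mol, converting that many moles of HCOOH to HCOO-.
Remaining n(HCOOH) = 0.008530 mol; n(HCOO-) = 0.003222 mol.
By Henderson-Hasselbalch, pH = pKa + log([A^-]/[HA]) = 3.74 + log(0.003222/0.008530) = 3.74 + (-0.42) = 3.32.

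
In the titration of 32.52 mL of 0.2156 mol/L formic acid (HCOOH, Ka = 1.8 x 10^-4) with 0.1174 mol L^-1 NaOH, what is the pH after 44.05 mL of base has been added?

Initial n(HCOOH) = 0.2156 x 0.03252 = 0.007011 mol.
n(NaOH) added = 0.1174 x 0.04405 = 0.005171 mol, converting that many moles of HCOOH to HCOO-.
Remaining n(HCOOH) = 0.001840 mol; n(HCOO-) = 0.005171 mol.
By Henderson-Hasselbalch, pH = pKa + log([A^-]/[HA]) = 3.74 + log(0.005171/0.001840) = 3.74 + (+0.45) = 4.19.

4.19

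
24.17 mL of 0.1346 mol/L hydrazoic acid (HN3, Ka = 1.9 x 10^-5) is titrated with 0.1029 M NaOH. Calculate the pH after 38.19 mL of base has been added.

12.04

n(acid) = 0.1346 x 0.02417 = 0.003253 mol; n(NaOH) added = 0.1029 x 0.03819 = 0.003930 mol.
Base is in excess by 0.003930 - 0.003253 = 0.0006765 mol in a total volume of 0.06236 L.
[OH^-] = 0.0006765/0.06236 = 0.01085 M, so pOH = 1.96 and pH = 14.00 - 1.96 = 12.04.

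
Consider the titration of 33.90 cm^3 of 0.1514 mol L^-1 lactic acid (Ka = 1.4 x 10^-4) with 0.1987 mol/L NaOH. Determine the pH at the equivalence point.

n(HC3H5O3) = 0.1514 x 0.03390 = 0.005132 mol; V(NaOH) at equivalence = 0.005132/0.1987 = 0.02583 L.
At equivalence all the acid is converted to C3H5O3-; total volume = 0.03390 + 0.02583 = 0.05973 L, so [C3H5O3-] = 0.005132/0.05973 = 0.08593 M.
Kb = Kw/Ka = 1.0e-14 / 1.4 x 10^-4 = 7.14e-11.
[OH^-] = sqrt(Kb x [C3H5O3-]) = sqrt(7.14e-11 x 0.08593) = 2.48e-6 M.
pOH = 5.61, so pH = 14.00 - 5.61 = 8.39.

8.39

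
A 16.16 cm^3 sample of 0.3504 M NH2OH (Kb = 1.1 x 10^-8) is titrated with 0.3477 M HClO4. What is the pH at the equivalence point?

n(NH2OH) = 0.3504 x 0.01616 = 0.005662 mol; V(HClO4) at equivalence = 0.005662/0.3477 = 0.01629 L.
At equivalence the base is fully converted to NH3OH+; total volume = 0.03245 L, so [NH3OH+] = 0.005662/0.03245 = 0.1745 M.
Ka(NH3OH+) = Kw/Kb = 1.0e-14 / 1.1 x 10^-8 = 9.09e-7.
[H^+] = sqrt(Ka x [NH3OH+]) = sqrt(9.09e-7 x 0.1745) = 0.000398 M.
pH = -log(0.000398) = 3.40.

3.40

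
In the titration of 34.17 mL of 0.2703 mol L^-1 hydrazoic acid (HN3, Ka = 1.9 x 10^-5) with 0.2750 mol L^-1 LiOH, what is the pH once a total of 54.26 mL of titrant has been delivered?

12.81

n(acid) = 0.2703 x 0.03417 = 0.009236 mol; n(LiOH) added = 0.2750 x 0.05426 = 0.01492 mol.
Base is in excess by 0.01492 - 0.009236 = 0.005685 mol in a total volume of 0.08843 L.
[OH^-] = 0.005685/0.08843 = 0.06429 M, so pOH = 1.19 and pH = 14.00 - 1.19 = 12.81.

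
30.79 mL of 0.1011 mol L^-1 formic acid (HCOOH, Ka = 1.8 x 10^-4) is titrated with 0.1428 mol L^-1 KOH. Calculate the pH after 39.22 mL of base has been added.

12.55

n(acid) = 0.1011 x 0.03079 = 0.003113 mol; n(KOH) added = 0.1428 x 0.03922 = 0.005601 mol.
Base is in excess by 0.005601 - 0.003113 = 0.002488 mol in a total volume of 0.07001 L.
[OH^-] = 0.002488/0.07001 = 0.03553 M, so pOH = 1.45 and pH = 14.00 - 1.45 = 12.55.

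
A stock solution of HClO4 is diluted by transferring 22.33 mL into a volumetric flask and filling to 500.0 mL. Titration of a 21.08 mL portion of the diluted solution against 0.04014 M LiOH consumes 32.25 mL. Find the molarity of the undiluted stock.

1.38 M

n(LiOH) = 0.04014 x 0.03225 = 0.001295 mol.
n(HClO4) in the aliquot = 0.001295 mol.
[diluted HClO4] = 0.001295 / 0.02108 = 0.06141 M.
Dilution factor = 500.0/22.33 = 22.39, so [stock] = 0.06141 x 22.39 = 1.38 M.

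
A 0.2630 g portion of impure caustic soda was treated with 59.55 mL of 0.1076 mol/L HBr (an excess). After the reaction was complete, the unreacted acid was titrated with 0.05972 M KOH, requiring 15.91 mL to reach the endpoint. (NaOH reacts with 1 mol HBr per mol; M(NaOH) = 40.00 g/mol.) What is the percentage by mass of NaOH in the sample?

83.0%

Total n(HBr) added = 0.1076 x 0.05955 = 0.006408 mol.
n(KOH) used = 0.05972 x 0.01591 = 0.0009501 mol, which equals the excess n(HBr).
So n(HBr) consumed by the sample = 0.006408 - 0.0009501 = 0.005457 mol.
n(NaOH) = 0.005457 / 1 = 0.005457 mol.
mass NaOH = 0.005457 x 40.00 = 0.2183 g, so %NaOH = 0.2183/0.2630 x 100 = 83.0%.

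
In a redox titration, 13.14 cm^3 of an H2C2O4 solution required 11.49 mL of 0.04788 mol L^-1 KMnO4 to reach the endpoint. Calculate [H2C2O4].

0.105 M

n(KMnO4) = 0.04788 x 0.01149 = 0.0005501 mol.
From the balanced equation, 2 mol KMnO4 reacts with 5 mol H2C2O4, so n(H2C2O4) = 0.0005501 x 5/2 = 0.001375 mol.
[H2C2O4] = 0.001375 / 0.01314 L = 0.105 M.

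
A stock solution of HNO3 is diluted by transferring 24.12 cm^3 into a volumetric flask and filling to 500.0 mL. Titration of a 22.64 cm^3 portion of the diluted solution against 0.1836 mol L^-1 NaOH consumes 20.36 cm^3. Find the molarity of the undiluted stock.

3.42 M

n(NaOH) = 0.1836 x 0.02036 = 0.003738 mol.
n(HNO3) in the aliquot = 0.003738 mol.
[diluted HNO3] = 0.003738 / 0.02264 = 0.1651 M.
Dilution factor = 500.0/24.12 = 20.73, so [stock] = 0.1651 x 20.73 = 3.42 M.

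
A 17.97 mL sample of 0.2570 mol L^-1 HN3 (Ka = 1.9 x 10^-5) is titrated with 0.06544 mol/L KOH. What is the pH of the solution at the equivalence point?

8.72

n(HN3) = 0.2570 x 0.01797 = 0.004618 mol; V(KOH) at equivalence = 0.004618/0.06544 = 0.07057 L.
At equivalence all the acid is converted to N3-; total volume = 0.01797 + 0.07057 = 0.08854 L, so [N3-] = 0.004618/0.08854 = 0.05216 M.
Kb = Kw/Ka = 1.0e-14 / 1.9 x 10^-5 = 5.26e-10.
[OH^-] = sqrt(Kb x [N3-]) = sqrt(5.26e-10 x 0.05216) = 5.24e-6 M.
pOH = 5.28, so pH = 14.00 - 5.28 = 8.72.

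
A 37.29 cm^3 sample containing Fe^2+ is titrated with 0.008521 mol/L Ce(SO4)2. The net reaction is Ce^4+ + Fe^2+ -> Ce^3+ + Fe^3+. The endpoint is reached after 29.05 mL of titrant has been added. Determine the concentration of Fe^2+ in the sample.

0.00664 M

n(Ce(SO4)2) = 0.008521 x 0.02905 = 0.0002475 mol.
From the balanced equation, 1 mol Ce(SO4)2 reacts with 1 mol Fe^2+, so n(Fe^2+) = 0.0002475 x 1/1 = 0.0002475 mol.
[Fe^2+] = 0.0002475 / 0.03729 L = 0.00664 M.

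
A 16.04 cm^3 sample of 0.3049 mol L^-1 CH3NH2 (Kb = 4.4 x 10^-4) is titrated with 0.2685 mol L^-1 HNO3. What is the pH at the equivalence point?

5.74

n(CH3NH2) = 0.3049 x 0.01604 = 0.004891 mol; V(HNO3) at equivalence = 0.004891/0.2685 = 0.01821 L.
At equivalence the base is fully converted to CH3NH3+; total volume = 0.03425 L, so [CH3NH3+] = 0.004891/0.03425 = 0.1428 M.
Ka(CH3NH3+) = Kw/Kb = 1.0e-14 / 4.4 x 10^-4 = 2.27e-11.
[H^+] = sqrt(Ka x [CH3NH3+]) = sqrt(2.27e-11 x 0.1428) = 1.80e-6 M.
pH = -log(1.80e-6) = 5.74.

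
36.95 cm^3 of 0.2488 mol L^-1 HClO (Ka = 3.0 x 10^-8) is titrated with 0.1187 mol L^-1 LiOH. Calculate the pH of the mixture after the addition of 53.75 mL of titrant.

Initial n(HClO) = 0.2488 x 0.03695 = 0.009193 mol.
n(LiOH) added = 0.1187 x 0.05375 = 0.006380 mol, converting that many moles of HClO to ClO-.
Remaining n(HClO) = 0.002813 mol; n(ClO-) = 0.006380 mol.
By Henderson-Hasselbalch, pH = pKa + log([A^-]/[HA]) = 7.52 + log(0.006380/0.002813) = 7.52 + (+0.36) = 7.88.

7.88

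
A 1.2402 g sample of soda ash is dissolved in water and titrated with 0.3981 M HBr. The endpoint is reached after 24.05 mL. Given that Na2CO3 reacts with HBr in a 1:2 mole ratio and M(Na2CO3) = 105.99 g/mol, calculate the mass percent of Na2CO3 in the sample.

n(HBr) = 0.3981 x 0.02405 = 0.009574 mol.
n(Na2CO3) = 0.009574 / 2 = 0.004787 mol.
mass of Na2CO3 = 0.004787 x 105.99 = 0.5074 g.
% purity = 0.5074 / 1.2402 x 100 = 40.9%.

40.9%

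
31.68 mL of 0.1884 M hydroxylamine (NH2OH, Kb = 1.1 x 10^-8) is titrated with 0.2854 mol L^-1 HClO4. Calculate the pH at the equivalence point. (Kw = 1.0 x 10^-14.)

n(NH2OH) = 0.1884 x 0.03168 = 0.005969 mol; V(HClO4) at equivalence = 0.005969/0.2854 = 0.02091 L.
At equivalence the base is fully converted to NH3OH+; total volume = 0.05259 L, so [NH3OH+] = 0.005969/0.05259 = 0.1135 M.
Ka(NH3OH+) = Kw/Kb = 1.0e-14 / 1.1 x 10^-8 = 9.09e-7.
[H^+] = sqrt(Ka x [NH3OH+]) = sqrt(9.09e-7 x 0.1135) = 0.000321 M.
pH = -log(0.000321) = 3.49.

3.49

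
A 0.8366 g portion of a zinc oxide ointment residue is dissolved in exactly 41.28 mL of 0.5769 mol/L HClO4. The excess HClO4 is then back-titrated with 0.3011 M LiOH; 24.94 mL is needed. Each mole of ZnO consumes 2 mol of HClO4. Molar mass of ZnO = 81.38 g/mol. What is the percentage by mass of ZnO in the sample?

79.3%

Total n(HClO4) added = 0.5769 x 0.04128 = 0.02381 mol.
n(LiOH) used = 0.3011 x 0.02494 = 0.007509 mol, which equals the excess n(HClO4).
So n(HClO4) consumed by the sample = 0.02381 - 0.007509 = 0.01630 mol.
n(ZnO) = 0.01630 / 2 = 0.008152 mol.
mass ZnO = 0.008152 x 81.38 = 0.6635 g, so %ZnO = 0.6635/0.8366 x 100 = 79.3%.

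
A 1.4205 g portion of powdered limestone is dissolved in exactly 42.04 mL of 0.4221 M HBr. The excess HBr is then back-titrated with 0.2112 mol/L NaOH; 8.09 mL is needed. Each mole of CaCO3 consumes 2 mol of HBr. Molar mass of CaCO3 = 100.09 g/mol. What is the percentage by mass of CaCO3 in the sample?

Total n(HBr) added = 0.4221 x 0.04204 = 0.01775 mol.
n(NaOH) used = 0.2112 x 0.008090 = 0.001709 mol, which equals the excess n(HBr).
So n(HBr) consumed by the sample = 0.01775 - 0.001709 = 0.01604 mol.
n(CaCO3) = 0.01604 / 2 = 0.008018 mol.
mass CaCO3 = 0.008018 x 100.09 = 0.8025 g, so %CaCO3 = 0.8025/1.4205 x 100 = 56.5%.

56.5%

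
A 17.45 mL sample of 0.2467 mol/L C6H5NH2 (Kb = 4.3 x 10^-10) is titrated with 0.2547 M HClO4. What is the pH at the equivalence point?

2.77

n(C6H5NH2) = 0.2467 x 0.01745 = 0.004305 mol; V(HClO4) at equivalence = 0.004305/0.2547 = 0.01690 L.
At equivalence the base is fully converted to C6H5NH3+; total volume = 0.03435 L, so [C6H5NH3+] = 0.004305/0.03435 = 0.1253 M.
Ka(C6H5NH3+) = Kw/Kb = 1.0e-14 / 4.3 x 10^-10 = 2.33e-5.
[H^+] = sqrt(Ka x [C6H5NH3+]) = sqrt(2.33e-5 x 0.1253) = 0.00171 M.
pH = -log(0.00171) = 2.77.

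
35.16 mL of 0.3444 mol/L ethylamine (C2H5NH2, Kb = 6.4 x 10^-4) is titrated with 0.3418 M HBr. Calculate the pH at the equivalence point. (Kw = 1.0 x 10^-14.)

5.79

n(C2H5NH2) = 0.3444 x 0.03516 = 0.01211 mol; V(HBr) at equivalence = 0.01211/0.3418 = 0.03543 L.
At equivalence the base is fully converted to C2H5NH3+; total volume = 0.07059 L, so [C2H5NH3+] = 0.01211/0.07059 = 0.1715 M.
Ka(C2H5NH3+) = Kw/Kb = 1.0e-14 / 6.4 x 10^-4 = 1.56e-11.
[H^+] = sqrt(Ka x [C2H5NH3+]) = sqrt(1.56e-11 x 0.1715) = 1.64e-6 M.
pH = -log(1.64e-6) = 5.79.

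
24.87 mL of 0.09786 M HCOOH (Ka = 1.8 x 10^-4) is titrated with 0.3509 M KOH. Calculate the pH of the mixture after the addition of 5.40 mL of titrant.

4.29

Initial n(HCOOH) = 0.09786 x 0.02487 = 0.002434 mol.
n(KOH) added = 0.3509 x 0.005400 = 0.001895 mol, converting that many moles of HCOOH to HCOO-.
Remaining n(HCOOH) = 0.0005389 mol; n(HCOO-) = 0.001895 mol.
By Henderson-Hasselbalch, pH = pKa + log([A^-]/[HA]) = 3.74 + log(0.001895/0.0005389) = 3.74 + (+0.55) = 4.29.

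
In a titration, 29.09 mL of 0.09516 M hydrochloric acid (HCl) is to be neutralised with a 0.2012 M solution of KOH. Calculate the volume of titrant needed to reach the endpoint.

n(HCl) = 0.09516 mol/L x 0.02909 L = 0.002768 mol.
At equivalence n(KOH) = n(HCl) = 0.002768 mol.
V(KOH) = 0.002768 / 0.2012 = 0.01376 L = 13.8 mL.

13.8 mL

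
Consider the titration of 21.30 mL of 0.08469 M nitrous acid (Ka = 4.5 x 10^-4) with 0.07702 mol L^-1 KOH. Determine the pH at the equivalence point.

n(HNO2) = 0.08469 x 0.02130 = 0.001804 mol; V(KOH) at equivalence = 0.001804/0.07702 = 0.02342 L.
At equivalence all the acid is converted to NO2-; total volume = 0.02130 + 0.02342 = 0.04472 L, so [NO2-] = 0.001804/0.04472 = 0.04034 M.
Kb = Kw/Ka = 1.0e-14 / 4.5 x 10^-4 = 2.22e-11.
[OH^-] = sqrt(Kb x [NO2-]) = sqrt(2.22e-11 x 0.04034) = 9.47e-7 M.
pOH = 6.02, so pH = 14.00 - 6.02 = 7.98.

7.98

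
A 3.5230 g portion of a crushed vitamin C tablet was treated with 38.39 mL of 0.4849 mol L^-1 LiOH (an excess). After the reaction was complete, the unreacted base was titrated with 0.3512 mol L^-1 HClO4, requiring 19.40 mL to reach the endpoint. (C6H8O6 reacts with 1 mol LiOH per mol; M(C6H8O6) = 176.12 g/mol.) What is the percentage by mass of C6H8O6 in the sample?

Total n(LiOH) added = 0.4849 x 0.03839 = 0.01862 mol.
n(HClO4) used = 0.3512 x 0.01940 = 0.006813 mol, which equals the excess n(LiOH).
So n(LiOH) consumed by the sample = 0.01862 - 0.006813 = 0.01180 mol.
n(C6H8O6) = 0.01180 / 1 = 0.01180 mol.
mass C6H8O6 = 0.01180 x 176.12 = 2.079 g, so %C6H8O6 = 2.079/3.5230 x 100 = 59.0%.

59.0%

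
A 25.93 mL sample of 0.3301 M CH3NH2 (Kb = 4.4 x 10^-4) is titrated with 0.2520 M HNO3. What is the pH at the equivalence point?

5.74

n(CH3NH2) = 0.3301 x 0.02593 = 0.008559 mol; V(HNO3) at equivalence = 0.008559/0.2520 = 0.03397 L.
At equivalence the base is fully converted to CH3NH3+; total volume = 0.05990 L, so [CH3NH3+] = 0.008559/0.05990 = 0.1429 M.
Ka(CH3NH3+) = Kw/Kb = 1.0e-14 / 4.4 x 10^-4 = 2.27e-11.
[H^+] = sqrt(Ka x [CH3NH3+]) = sqrt(2.27e-11 x 0.1429) = 1.80e-6 M.
pH = -log(1.80e-6) = 5.74.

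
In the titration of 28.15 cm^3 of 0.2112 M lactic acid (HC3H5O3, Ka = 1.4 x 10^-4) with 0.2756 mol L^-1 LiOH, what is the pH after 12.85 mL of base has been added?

Initial n(HC3H5O3) = 0.2112 x 0.02815 = 0.005945 mol.
n(LiOH) added = 0.2756 x 0.01285 = 0.003541 mol, converting that many moles of HC3H5O3 to C3H5O3-.
Remaining n(HC3H5O3) = 0.002404 mol; n(C3H5O3-) = 0.003541 mol.
By Henderson-Hasselbalch, pH = pKa + log([A^-]/[HA]) = 3.85 + log(0.003541/0.002404) = 3.85 + (+0.17) = 4.02.

4.02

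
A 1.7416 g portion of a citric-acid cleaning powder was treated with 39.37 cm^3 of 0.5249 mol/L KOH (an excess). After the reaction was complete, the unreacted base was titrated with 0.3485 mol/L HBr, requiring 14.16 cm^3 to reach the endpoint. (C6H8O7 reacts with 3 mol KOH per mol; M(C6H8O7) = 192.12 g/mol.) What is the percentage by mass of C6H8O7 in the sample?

57.8%

Total n(KOH) added = 0.5249 x 0.03937 = 0.02067 mol.
n(HBr) used = 0.3485 x 0.01416 = 0.004935 mol, which equals the excess n(KOH).
So n(KOH) consumed by the sample = 0.02067 - 0.004935 = 0.01573 mol.
n(C6H8O7) = 0.01573 / 3 = 0.005244 mol.
mass C6H8O7 = 0.005244 x 192.12 = 1.007 g, so %C6H8O7 = 1.007/1.7416 x 100 = 57.8%.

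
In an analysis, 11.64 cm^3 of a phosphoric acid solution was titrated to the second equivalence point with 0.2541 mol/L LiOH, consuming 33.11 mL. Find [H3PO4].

0.361 M

n(LiOH) = 0.2541 x 0.03311 = 0.008413 mol.
At the second equivalence point, 2 mol OH^- react per mol H3PO4, so n(H3PO4) = 0.008413 / 2 = 0.004207 mol.
[H3PO4] = 0.004207 / 0.01164 L = 0.361 M.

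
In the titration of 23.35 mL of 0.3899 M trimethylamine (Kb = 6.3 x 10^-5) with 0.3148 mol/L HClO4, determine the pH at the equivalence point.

n((CH3)3N) = 0.3899 x 0.02335 = 0.009104 mol; V(HClO4) at equivalence = 0.009104/0.3148 = 0.02892 L.
At equivalence the base is fully converted to (CH3)3NH+; total volume = 0.05227 L, so [(CH3)3NH+] = 0.009104/0.05227 = 0.1742 M.
Ka((CH3)3NH+) = Kw/Kb = 1.0e-14 / 6.3 x 10^-5 = 1.59e-10.
[H^+] = sqrt(Ka x [(CH3)3NH+]) = sqrt(1.59e-10 x 0.1742) = 5.26e-6 M.
pH = -log(5.26e-6) = 5.28.

5.28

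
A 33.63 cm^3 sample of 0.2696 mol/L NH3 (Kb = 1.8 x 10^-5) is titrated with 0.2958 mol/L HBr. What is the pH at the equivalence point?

5.05

n(NH3) = 0.2696 x 0.03363 = 0.009067 mol; V(HBr) at equivalence = 0.009067/0.2958 = 0.03065 L.
At equivalence the base is fully converted to NH4+; total volume = 0.06428 L, so [NH4+] = 0.009067/0.06428 = 0.1410 M.
Ka(NH4+) = Kw/Kb = 1.0e-14 / 1.8 x 10^-5 = 5.56e-10.
[H^+] = sqrt(Ka x [NH4+]) = sqrt(5.56e-10 x 0.1410) = 8.85e-6 M.
pH = -log(8.85e-6) = 5.05.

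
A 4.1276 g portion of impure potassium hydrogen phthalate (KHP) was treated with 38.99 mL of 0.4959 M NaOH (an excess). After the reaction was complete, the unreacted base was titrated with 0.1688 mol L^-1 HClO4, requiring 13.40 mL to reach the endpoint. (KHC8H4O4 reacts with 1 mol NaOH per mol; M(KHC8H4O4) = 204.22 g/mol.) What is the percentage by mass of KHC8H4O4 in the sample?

84.5%

Total n(NaOH) added = 0.4959 x 0.03899 = 0.01934 mol.
n(HClO4) used = 0.1688 x 0.01340 = 0.002262 mol, which equals the excess n(NaOH).
So n(NaOH) consumed by the sample = 0.01934 - 0.002262 = 0.01707 mol.
n(KHC8H4O4) = 0.01707 / 1 = 0.01707 mol.
mass KHC8H4O4 = 0.01707 x 204.22 = 3.487 g, so %KHC8H4O4 = 3.487/4.1276 x 100 = 84.5%.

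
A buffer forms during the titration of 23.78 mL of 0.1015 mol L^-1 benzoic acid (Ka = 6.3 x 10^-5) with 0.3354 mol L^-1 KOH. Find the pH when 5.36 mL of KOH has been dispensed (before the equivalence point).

Initial n(C6H5COOH) = 0.1015 x 0.02378 = 0.002414 mol.
n(KOH) added = 0.3354 x 0.005360 = 0.001798 mol, converting that many moles of C6H5COOH to C6H5COO-.
Remaining n(C6H5COOH) = 0.0006159 mol; n(C6H5COO-) = 0.001798 mol.
By Henderson-Hasselbalch, pH = pKa + log([A^-]/[HA]) = 4.20 + log(0.001798/0.0006159) = 4.20 + (+0.47) = 4.67.

4.67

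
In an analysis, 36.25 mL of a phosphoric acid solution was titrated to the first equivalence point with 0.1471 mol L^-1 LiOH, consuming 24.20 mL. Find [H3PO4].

n(LiOH) = 0.1471 x 0.02420 = 0.003560 mol.
At the first equivalence point, 1 mol OH^- react per mol H3PO4, so n(H3PO4) = 0.003560 / 1 = 0.003560 mol.
[H3PO4] = 0.003560 / 0.03625 L = 0.0982 M.

0.0982 M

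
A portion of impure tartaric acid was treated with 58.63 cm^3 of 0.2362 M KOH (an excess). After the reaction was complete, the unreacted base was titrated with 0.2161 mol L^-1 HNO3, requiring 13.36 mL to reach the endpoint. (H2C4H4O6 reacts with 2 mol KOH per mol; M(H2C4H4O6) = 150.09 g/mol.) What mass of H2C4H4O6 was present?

0.823 g

Total n(KOH) added = 0.2362 x 0.05863 = 0.01385 mol.
n(HNO3) used = 0.2161 x 0.01336 = 0.002887 mol, which equals the excess n(KOH).
So n(KOH) consumed by the sample = 0.01385 - 0.002887 = 0.01096 mol.
n(H2C4H4O6) = 0.01096 / 2 = 0.005481 mol.
mass = 0.005481 mol x 150.09 g/mol = 0.823 g.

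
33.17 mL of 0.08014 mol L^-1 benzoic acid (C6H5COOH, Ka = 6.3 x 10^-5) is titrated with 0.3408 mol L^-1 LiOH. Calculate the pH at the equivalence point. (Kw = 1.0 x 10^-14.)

n(C6H5COOH) = 0.08014 x 0.03317 = 0.002658 mol; V(LiOH) at equivalence = 0.002658/0.3408 = 0.007800 L.
At equivalence all the acid is converted to C6H5COO-; total volume = 0.03317 + 0.007800 = 0.04097 L, so [C6H5COO-] = 0.002658/0.04097 = 0.06488 M.
Kb = Kw/Ka = 1.0e-14 / 6.3 x 10^-5 = 1.59e-10.
[OH^-] = sqrt(Kb x [C6H5COO-]) = sqrt(1.59e-10 x 0.06488) = 3.21e-6 M.
pOH = 5.49, so pH = 14.00 - 5.49 = 8.51.

8.51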